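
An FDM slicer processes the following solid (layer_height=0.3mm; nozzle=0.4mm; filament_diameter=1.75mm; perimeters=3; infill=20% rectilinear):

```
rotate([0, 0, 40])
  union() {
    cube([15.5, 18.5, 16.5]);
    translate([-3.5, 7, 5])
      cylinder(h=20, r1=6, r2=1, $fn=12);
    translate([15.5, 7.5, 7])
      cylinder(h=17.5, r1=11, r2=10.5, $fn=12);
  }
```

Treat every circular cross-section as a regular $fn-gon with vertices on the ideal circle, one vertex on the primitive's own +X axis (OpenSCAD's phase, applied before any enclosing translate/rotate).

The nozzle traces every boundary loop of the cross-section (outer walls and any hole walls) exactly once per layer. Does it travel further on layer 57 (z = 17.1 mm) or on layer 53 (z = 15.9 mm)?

Layer 57 (z = 17.1): the cube is absent (z outside [0, 16.5]); the cone at (-3.5, 7) contributes a regular 12-gon of circumradius 2.975 (interpolated between r1=6 and r2=1 at t=0.605) (perimeter = 2·12·2.975·sin(180°/12) = 18.48 mm); the cone at (15.5, 7.5) (r1=11→r2=10.5) has section circumradius 10.711 here — a regular 12-gon (perimeter = 2·12·10.711·sin(180°/12) = 66.54 mm); Taking the union: the 2 present regions are separate (no shared area or edge), so areas and boundary lengths simply add and each stays a separate island — boundary = 85.02 mm; (whole slice rotated 40° about Z — lengths, areas and connectivity unchanged). So its perimeter = 85.02 mm. Layer 53 (z = 15.9): the 15.5×18.5 cube contributes its full rectangle (perimeter 68.00 mm); the cone at (-3.5, 7) (r1=6→r2=1) has section circumradius 3.275 here — a regular 12-gon (perimeter = 2·12·3.275·sin(180°/12) = 20.34 mm); the cone at (15.5, 7.5) (r1=11→r2=10.5) has section circumradius 10.746 here — a regular 12-gon (perimeter = 2·12·10.746·sin(180°/12) = 66.75 mm); Merging all regions: the regions partially overlap (shared area 158.00 mm²), so the edge portions inside another operand are dropped and the merged outline is re-measured after clipping — boundary = 104.41 mm; (rotated 40° about Z; rotation is an isometry so areas/perimeters/island counts are preserved). So its perimeter = 104.41 mm. Layer 53 is larger (104.41 vs 85.02 mm).

layer 53 (z = 15.9 mm)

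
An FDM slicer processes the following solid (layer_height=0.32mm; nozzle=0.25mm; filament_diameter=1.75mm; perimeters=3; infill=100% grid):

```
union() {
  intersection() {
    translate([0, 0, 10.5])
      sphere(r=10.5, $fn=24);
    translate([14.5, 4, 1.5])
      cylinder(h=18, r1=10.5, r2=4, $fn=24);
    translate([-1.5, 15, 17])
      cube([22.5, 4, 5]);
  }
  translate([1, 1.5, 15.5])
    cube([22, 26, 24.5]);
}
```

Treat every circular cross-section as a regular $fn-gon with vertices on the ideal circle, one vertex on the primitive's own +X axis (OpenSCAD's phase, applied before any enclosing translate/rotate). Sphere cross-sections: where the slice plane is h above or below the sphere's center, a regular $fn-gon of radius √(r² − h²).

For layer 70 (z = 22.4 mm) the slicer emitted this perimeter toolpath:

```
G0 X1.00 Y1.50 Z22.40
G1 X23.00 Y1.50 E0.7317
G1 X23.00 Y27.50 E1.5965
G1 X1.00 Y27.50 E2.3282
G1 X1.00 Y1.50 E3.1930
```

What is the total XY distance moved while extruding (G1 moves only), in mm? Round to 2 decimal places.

Sum the Euclidean lengths of each G1 segment: total = 96.00 mm.

96.00 mm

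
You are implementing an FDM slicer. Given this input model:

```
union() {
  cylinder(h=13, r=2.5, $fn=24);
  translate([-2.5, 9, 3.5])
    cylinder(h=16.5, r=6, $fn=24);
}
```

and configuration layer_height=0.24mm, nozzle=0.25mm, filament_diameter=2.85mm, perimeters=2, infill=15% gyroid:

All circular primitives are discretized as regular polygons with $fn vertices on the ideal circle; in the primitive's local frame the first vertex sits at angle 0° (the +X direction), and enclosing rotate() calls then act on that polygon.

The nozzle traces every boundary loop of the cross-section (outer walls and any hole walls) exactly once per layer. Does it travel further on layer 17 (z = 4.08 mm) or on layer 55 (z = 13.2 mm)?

Layer 17 (z = 4.08): the r=2.5 cylinder gives a regular 24-gon of circumradius 2.5 (constant along its height) (perimeter = 2·24·2.500·sin(180°/24) = 15.66 mm); the r=6 cylinder at (-2.5, 9) gives a regular 24-gon of circumradius 6 (constant along its height) (perimeter = 2·24·6.000·sin(180°/24) = 37.59 mm); Taking the union: the 2 present regions are separate (no shared area or edge), so areas and boundary lengths simply add and each stays a separate island — boundary = 53.25 mm. So its perimeter = 53.25 mm. Layer 55 (z = 13.2): the cylinder is not intersected at this z (z outside [0, 13]); the r=6 cylinder at (-2.5, 9) gives a regular 24-gon of circumradius 6 (constant along its height) (perimeter = 2·24·6.000·sin(180°/24) = 37.59 mm); Merging all regions: only the r=6 cylinder at (-2.5, 9) is present, so the union is just that shape — boundary = 37.59 mm. So its perimeter = 37.59 mm. Layer 17 is larger (53.25 vs 37.59 mm).

layer 17 (z = 4.08 mm)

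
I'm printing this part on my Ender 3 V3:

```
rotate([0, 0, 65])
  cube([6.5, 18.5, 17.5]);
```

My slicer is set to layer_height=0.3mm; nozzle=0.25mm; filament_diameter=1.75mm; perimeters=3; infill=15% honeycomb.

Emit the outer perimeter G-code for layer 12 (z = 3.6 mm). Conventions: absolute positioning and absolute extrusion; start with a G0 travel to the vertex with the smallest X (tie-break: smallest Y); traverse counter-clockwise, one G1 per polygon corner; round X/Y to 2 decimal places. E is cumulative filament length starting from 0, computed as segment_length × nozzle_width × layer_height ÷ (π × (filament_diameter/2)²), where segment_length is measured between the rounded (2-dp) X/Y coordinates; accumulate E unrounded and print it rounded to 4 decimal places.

G0 X-16.77 Y7.82 Z3.60
G1 X0.00 Y0.00 E0.5770
G1 X2.75 Y5.89 E0.7797
G1 X-14.02 Y13.71 E1.3566
G1 X-16.77 Y7.82 E1.5593

At z = 3.6 mm: the cube (footprint 6.5×18.5) is included at this height; (whole slice rotated 65° about Z — lengths, areas and connectivity unchanged). The outline is a single polygon with 4 vertices. Extrusion per mm of travel: 0.25 × 0.3 / (π × 0.875²) = 0.031181. Accumulating E over each segment gives final E = 1.5593.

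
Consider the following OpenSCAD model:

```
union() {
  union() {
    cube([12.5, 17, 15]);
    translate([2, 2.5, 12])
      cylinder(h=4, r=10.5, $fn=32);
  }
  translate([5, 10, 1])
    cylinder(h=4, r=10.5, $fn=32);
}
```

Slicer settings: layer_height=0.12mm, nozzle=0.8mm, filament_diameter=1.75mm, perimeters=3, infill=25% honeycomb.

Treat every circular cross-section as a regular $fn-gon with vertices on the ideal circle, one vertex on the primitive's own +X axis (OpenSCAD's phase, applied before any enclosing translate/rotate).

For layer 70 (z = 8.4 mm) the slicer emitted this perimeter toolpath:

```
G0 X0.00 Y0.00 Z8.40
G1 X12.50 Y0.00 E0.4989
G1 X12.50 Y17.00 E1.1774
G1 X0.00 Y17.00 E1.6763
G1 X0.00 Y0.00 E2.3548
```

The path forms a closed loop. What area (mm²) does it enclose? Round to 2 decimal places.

Apply the shoelace formula to the sequence of (X, Y) vertices; enclosed area = 212.50 mm².

212.50 mm²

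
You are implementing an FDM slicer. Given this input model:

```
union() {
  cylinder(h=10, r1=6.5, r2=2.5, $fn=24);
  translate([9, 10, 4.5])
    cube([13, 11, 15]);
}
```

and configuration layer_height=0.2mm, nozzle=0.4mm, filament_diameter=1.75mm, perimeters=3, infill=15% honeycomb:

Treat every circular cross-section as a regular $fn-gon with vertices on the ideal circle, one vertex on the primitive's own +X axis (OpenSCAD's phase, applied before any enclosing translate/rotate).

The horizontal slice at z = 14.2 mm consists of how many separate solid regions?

1

At z = 14.2 mm: the cone is not intersected at this z (z outside [0, 10]); the cube at (9, 10) is present — its section is the full 13×11 rectangle; Taking the union: only the 13×11 cube at (9, 10) is present, so the union is just that shape — 1 connected region. The result has 1 disconnected region.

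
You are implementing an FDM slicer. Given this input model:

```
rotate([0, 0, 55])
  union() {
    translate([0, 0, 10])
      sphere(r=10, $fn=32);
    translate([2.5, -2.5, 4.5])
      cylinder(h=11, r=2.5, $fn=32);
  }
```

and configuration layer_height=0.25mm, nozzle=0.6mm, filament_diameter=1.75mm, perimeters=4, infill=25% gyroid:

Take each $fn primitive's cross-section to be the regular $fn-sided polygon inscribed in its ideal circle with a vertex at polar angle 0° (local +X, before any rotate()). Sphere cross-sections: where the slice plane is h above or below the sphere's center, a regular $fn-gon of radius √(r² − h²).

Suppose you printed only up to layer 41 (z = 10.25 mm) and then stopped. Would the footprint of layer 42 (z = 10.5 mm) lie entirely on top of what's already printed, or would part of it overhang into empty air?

Compare the two slices. At z = 10.25: the r=10 sphere slices to a regular 32-gon of circumradius 9.997 (√(r²−h²) with h=0.25 from center) (area = (32/2)·9.997²·sin(360°/32) = 311.95 mm²); the cylinder at (2.5, -2.5): section is a regular 32-gon, circumradius r=2.5 (area = (32/2)·2.500²·sin(360°/32) = 19.51 mm²); Combining (union): the r=2.5 cylinder at (2.5, -2.5) lies entirely inside the r=10 sphere, so the union is just the r=10 sphere — area = 311.95 mm²; (whole slice rotated 55° about Z — lengths, areas and connectivity unchanged). At z = 10.5: the r=10 sphere slices to a regular 32-gon of circumradius 9.987 (√(r²−h²) with h=0.5 from center) (area = (32/2)·9.987²·sin(360°/32) = 311.36 mm²); the r=2.5 cylinder at (2.5, -2.5) contributes a regular 32-gon of circumradius 2.5 (area = (32/2)·2.500²·sin(360°/32) = 19.51 mm²); Taking the union: the r=2.5 cylinder at (2.5, -2.5) lies entirely inside the r=10 sphere, so the union is just the r=10 sphere — area = 311.36 mm²; (rotated 55° about Z; rotation is an isometry so areas/perimeters/island counts are preserved). Checking containment: the cross-section at z = 10.5 is a subset of the cross-section at z = 10.25.

entirely on top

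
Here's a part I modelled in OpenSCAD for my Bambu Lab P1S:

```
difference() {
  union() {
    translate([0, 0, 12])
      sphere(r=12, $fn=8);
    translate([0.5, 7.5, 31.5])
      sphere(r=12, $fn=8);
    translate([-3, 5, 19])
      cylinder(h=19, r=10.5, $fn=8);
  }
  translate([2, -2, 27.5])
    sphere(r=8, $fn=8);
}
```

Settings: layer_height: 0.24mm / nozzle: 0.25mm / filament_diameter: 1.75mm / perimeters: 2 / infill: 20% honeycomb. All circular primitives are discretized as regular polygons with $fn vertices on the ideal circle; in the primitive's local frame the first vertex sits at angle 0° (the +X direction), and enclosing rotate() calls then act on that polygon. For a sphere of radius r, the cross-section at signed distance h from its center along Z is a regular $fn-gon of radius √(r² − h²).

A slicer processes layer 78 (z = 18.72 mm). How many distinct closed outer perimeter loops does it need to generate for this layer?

1

At z = 18.72 mm: the r=12 sphere contributes a regular 8-gon of circumradius √(12²−6.72²) = 9.942; the sphere at (0.5, 7.5) is absent (|z−center|=12.780 > r=12); the cylinder at (-3, 5) does not reach this height (z outside [19, 38]); Combining (union): only the r=12 sphere is present, so the union is just that shape — 1 connected region; the sphere at (2, -2) is not intersected at this z (|z−center|=8.780 > r=8); After the difference (first − rest): none of the subtracted shapes is present at this height, so that combined region is unchanged — 1 connected region. The result has 1 disconnected region.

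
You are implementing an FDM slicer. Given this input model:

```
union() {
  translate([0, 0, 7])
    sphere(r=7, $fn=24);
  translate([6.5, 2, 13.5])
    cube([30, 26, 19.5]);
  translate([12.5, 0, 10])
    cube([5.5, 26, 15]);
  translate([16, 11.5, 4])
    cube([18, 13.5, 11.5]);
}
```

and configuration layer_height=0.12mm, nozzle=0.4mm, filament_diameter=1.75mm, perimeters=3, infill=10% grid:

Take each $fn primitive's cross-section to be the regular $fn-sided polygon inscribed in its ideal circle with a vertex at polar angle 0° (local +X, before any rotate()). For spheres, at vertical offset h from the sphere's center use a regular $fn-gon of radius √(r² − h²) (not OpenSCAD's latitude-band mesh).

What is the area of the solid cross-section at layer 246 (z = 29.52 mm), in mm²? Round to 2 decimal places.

At z = 29.52 mm: the sphere is absent (|z−center|=22.520 > r=7); the 30×26 cube at (6.5, 2) contributes its full rectangle (area 780.00 mm²); the cube at (12.5, 0) is not intersected at this z (z outside [10, 25]); the cube at (16, 11.5) is absent (z outside [4, 15.5]); Combining (union): only the 30×26 cube at (6.5, 2) is present, so the union is just that shape — area = 780.00 mm². Overall, the cross-section is a single solid region. Net area = 780.00 mm².

780.00 mm²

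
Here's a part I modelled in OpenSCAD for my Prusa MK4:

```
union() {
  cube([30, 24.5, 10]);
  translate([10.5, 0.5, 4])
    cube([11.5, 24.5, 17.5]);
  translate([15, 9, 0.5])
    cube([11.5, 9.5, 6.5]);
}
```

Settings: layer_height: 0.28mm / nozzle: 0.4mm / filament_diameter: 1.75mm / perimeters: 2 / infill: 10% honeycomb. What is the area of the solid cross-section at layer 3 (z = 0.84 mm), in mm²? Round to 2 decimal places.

735.00 mm²

At z = 0.84 mm: the cube (footprint 30×24.5) is included at this height (area 735.00 mm²); the cube at (10.5, 0.5) is absent (z outside [4, 21.5]); the cube at (15, 9) is present — its section is the full 11.5×9.5 rectangle (area 109.25 mm²); Combining (union): the 11.5×9.5 cube at (15, 9) lies entirely inside the 30×24.5 cube, so the union is just the 30×24.5 cube — area = 735.00 mm². Overall, the cross-section is a single solid region. Net area = 735.00 mm².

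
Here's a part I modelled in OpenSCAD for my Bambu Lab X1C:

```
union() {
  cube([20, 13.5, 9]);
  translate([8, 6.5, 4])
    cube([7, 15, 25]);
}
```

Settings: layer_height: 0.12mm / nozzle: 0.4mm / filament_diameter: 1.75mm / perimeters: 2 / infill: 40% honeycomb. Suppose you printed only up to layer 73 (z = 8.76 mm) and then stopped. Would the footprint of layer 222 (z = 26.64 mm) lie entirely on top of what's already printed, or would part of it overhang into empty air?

Compare the two slices. At z = 8.76: the cube is present — its section is the full 20×13.5 rectangle (area 270.00 mm²); the cube at (8, 6.5) (footprint 7×15) is included at this height (area 105.00 mm²); Taking the union: the regions partially overlap — summed areas 375.00 mm² minus the doubly-counted overlap 49.00 mm² gives 326.00 mm² — area = 326.00 mm². At z = 26.64: the cube does not reach this height (z outside [0, 9]); the 7×15 cube at (8, 6.5) contributes its full rectangle (area 105.00 mm²); Taking the union: only the 7×15 cube at (8, 6.5) is present, so the union is just that shape — area = 105.00 mm². Checking containment: the cross-section at z = 26.64 is a subset of the cross-section at z = 8.76.

entirely on top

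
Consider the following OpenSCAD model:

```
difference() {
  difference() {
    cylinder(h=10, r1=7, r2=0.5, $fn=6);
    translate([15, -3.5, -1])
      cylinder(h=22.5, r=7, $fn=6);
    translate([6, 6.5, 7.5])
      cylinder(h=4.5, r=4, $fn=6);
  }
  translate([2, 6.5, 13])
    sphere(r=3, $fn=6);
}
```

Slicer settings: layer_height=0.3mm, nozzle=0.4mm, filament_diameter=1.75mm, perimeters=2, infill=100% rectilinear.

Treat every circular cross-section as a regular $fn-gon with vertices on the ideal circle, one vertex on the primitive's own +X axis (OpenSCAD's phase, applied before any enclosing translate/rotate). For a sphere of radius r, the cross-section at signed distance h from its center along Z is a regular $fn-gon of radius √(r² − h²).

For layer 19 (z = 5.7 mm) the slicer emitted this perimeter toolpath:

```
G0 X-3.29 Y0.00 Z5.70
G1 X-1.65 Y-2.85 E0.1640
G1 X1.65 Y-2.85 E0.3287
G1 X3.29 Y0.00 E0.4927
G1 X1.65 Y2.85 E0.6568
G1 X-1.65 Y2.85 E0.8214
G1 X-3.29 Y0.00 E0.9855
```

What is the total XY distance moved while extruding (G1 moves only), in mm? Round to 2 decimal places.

Sum the Euclidean lengths of each G1 segment: total = 19.75 mm.

19.75 mm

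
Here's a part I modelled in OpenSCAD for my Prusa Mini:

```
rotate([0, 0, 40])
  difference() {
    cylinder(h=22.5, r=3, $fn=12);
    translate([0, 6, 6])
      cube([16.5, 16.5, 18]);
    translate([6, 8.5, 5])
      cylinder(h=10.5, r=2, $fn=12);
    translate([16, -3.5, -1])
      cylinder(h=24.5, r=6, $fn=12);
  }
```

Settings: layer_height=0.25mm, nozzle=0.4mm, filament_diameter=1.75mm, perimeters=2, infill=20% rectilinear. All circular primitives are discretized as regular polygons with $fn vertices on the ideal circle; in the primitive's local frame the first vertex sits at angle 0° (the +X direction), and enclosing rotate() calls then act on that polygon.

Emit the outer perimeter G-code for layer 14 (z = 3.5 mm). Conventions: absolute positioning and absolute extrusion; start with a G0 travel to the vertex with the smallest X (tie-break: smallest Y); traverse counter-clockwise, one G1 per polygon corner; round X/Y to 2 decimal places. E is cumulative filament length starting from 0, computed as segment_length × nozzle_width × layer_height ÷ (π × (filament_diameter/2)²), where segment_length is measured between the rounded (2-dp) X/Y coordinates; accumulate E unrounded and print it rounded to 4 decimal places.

At z = 3.5 mm: the r=3 cylinder gives a regular 12-gon of circumradius 3 (constant along its height); the cube at (0, 6) does not reach this height (z outside [6, 24]); the cylinder at (6, 8.5) does not reach this height (z outside [5, 15.5]); the r=6 cylinder at (16, -3.5) gives a regular 12-gon of circumradius 6 (constant along its height); After the difference (first − rest): starting from the r=3 cylinder, the r=6 cylinder at (16, -3.5) misses the remaining region (no effect) — 1 connected region; (rotated 40° about Z; rotation is an isometry so areas/perimeters/island counts are preserved). The outline is a single polygon with 12 vertices. Extrusion per mm of travel: 0.4 × 0.25 / (π × 0.875²) = 0.041575. Accumulating E over each segment gives final E = 0.7748.

G0 X-2.95 Y-0.52 Z3.50
G1 X-2.30 Y-1.93 E0.0646
G1 X-1.03 Y-2.82 E0.1290
G1 X0.52 Y-2.95 E0.1937
G1 X1.93 Y-2.30 E0.2582
G1 X2.82 Y-1.03 E0.3227
G1 X2.95 Y0.52 E0.3874
G1 X2.30 Y1.93 E0.4519
G1 X1.03 Y2.82 E0.5164
G1 X-0.52 Y2.95 E0.5811
G1 X-1.93 Y2.30 E0.6456
G1 X-2.82 Y1.03 E0.7101
G1 X-2.95 Y-0.52 E0.7748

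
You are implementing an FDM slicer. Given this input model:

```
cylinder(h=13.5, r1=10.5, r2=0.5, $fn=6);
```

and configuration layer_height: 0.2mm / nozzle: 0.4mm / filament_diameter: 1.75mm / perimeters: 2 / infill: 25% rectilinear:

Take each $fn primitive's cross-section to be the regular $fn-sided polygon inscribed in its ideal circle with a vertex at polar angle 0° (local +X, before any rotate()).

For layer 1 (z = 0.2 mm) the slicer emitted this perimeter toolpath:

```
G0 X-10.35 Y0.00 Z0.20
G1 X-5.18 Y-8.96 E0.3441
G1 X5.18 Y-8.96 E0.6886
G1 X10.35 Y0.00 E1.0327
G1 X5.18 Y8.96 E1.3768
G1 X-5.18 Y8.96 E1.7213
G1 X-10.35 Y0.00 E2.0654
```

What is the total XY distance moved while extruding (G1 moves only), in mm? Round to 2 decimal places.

62.10 mm

Sum the Euclidean lengths of each G1 segment: total = 62.10 mm.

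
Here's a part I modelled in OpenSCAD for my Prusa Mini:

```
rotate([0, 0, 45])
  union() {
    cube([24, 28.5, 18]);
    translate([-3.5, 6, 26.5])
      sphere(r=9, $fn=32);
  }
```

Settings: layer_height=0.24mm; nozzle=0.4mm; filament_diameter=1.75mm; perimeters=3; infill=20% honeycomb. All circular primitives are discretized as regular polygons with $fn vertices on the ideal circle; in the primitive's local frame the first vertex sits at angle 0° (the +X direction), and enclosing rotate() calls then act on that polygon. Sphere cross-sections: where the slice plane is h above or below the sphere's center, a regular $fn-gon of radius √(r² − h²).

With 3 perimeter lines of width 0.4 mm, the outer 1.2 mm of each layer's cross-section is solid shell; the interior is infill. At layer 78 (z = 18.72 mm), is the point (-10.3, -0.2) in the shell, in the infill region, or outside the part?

At z = 18.72 mm: the cube is not intersected at this z (z outside [0, 18]); the r=9 sphere at (-3.5, 6) contributes a regular 32-gon of circumradius √(9²−7.78²) = 4.525; Merging all regions: only the r=9 sphere at (-3.5, 6) is present, so the union is just that shape — 1 connected region; (rotated 45° about Z; rotation is an isometry so areas/perimeters/island counts are preserved). Overall, the cross-section is a single solid region. Undo the 45° rotation: the query point maps to (-7.425, 7.142) in the un-rotated model frame. The nearest boundary edge runs (-7.68, 7.73)→(-7.94, 6.88); distance from the point to it = 0.42 mm. The point is inside the cross-section, 0.42 mm from the nearest boundary — within the 1.2 mm shell band (3 × 0.4).

shell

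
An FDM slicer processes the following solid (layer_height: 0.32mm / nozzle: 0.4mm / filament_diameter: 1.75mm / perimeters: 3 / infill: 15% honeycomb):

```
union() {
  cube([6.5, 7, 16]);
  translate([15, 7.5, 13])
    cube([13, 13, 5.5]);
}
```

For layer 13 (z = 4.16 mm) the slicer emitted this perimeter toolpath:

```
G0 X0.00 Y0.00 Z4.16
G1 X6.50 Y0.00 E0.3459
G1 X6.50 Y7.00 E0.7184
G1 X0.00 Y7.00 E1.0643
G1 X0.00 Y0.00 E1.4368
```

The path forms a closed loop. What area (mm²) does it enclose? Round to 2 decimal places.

45.50 mm²

Apply the shoelace formula to the sequence of (X, Y) vertices; enclosed area = 45.50 mm².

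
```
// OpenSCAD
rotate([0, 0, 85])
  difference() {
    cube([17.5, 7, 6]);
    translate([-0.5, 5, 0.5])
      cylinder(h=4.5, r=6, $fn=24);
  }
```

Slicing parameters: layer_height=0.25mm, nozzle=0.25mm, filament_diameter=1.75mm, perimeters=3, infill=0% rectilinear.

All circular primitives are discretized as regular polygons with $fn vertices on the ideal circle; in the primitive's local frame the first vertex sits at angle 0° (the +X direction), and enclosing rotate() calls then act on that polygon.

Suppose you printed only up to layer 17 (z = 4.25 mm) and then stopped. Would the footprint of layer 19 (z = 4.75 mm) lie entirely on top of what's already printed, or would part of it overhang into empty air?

entirely on top

Compare the two slices. At z = 4.25: the 17.5×7 cube contributes its full rectangle (area 122.50 mm²); the cylinder at (-0.5, 5): section is a regular 24-gon, circumradius r=6 (area = (24/2)·6.000²·sin(360°/24) = 111.81 mm²); After the difference (first − rest): starting from the 17.5×7 cube (122.50 mm²), the r=6 cylinder at (-0.5, 5) partially overlaps it — only the 34.02 mm² overlap (of its 111.81 mm²) is removed, clipping the outline — area = 88.48 mm²; (rotated 85° about Z; rotation is an isometry so areas/perimeters/island counts are preserved). At z = 4.75: the cube is present — its section is the full 17.5×7 rectangle (area 122.50 mm²); the r=6 cylinder at (-0.5, 5) gives a regular 24-gon of circumradius 6 (constant along its height) (area = (24/2)·6.000²·sin(360°/24) = 111.81 mm²); After the difference (first − rest): starting from the 17.5×7 cube (122.50 mm²), the r=6 cylinder at (-0.5, 5) partially overlaps it — only the 34.02 mm² overlap (of its 111.81 mm²) is removed, clipping the outline — area = 88.48 mm²; (whole slice rotated 85° about Z — lengths, areas and connectivity unchanged). Checking containment: the cross-section at z = 4.75 is a subset of the cross-section at z = 4.25.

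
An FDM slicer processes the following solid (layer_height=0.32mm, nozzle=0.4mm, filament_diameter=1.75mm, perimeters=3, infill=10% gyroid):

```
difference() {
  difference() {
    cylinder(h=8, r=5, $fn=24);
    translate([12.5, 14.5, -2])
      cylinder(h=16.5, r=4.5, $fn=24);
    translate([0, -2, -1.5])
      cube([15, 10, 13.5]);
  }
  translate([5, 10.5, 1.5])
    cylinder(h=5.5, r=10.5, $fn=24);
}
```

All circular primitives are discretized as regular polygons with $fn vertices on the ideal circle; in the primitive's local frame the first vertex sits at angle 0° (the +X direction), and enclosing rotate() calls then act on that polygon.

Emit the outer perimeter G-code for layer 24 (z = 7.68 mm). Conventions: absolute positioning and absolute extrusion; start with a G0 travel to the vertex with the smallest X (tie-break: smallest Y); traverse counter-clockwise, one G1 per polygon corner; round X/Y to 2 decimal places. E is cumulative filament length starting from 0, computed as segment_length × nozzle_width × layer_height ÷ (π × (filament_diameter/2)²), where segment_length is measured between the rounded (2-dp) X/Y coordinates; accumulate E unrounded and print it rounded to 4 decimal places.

G0 X-5.00 Y0.00 Z7.68
G1 X-4.83 Y-1.29 E0.0692
G1 X-4.33 Y-2.50 E0.1389
G1 X-3.54 Y-3.54 E0.2084
G1 X-2.50 Y-4.33 E0.2779
G1 X-1.29 Y-4.83 E0.3476
G1 X0.00 Y-5.00 E0.4168
G1 X1.29 Y-4.83 E0.4861
G1 X2.50 Y-4.33 E0.5557
G1 X3.54 Y-3.54 E0.6253
G1 X4.33 Y-2.50 E0.6948
G1 X4.54 Y-2.00 E0.7236
G1 X0.00 Y-2.00 E0.9652
G1 X0.00 Y5.00 E1.3377
G1 X-1.29 Y4.83 E1.4070
G1 X-2.50 Y4.33 E1.4766
G1 X-3.54 Y3.54 E1.5461
G1 X-4.33 Y2.50 E1.6156
G1 X-4.83 Y1.29 E1.6853
G1 X-5.00 Y0.00 E1.7546

At z = 7.68 mm: the r=5 cylinder gives a regular 24-gon of circumradius 5 (constant along its height); the cylinder at (12.5, 14.5): section is a regular 24-gon, circumradius r=4.5; the cube at (0, -2) (footprint 15×10) is included at this height; Taking the first minus the rest: starting from the r=5 cylinder, the r=4.5 cylinder at (12.5, 14.5) misses the remaining region (no effect); the 15×10 cube at (0, -2) partially overlaps it — only the 29.08 mm² overlap (of its 150.00 mm²) is removed, clipping the outline — 1 connected region; the cylinder at (5, 10.5) is absent (z outside [1.5, 7]); After the difference (first − rest): none of the subtracted shapes is present at this height, so the result so far is unchanged — 1 connected region. The outline is a single polygon with 19 vertices. Extrusion per mm of travel: 0.4 × 0.32 / (π × 0.875²) = 0.053216. Accumulating E over each segment gives final E = 1.7546.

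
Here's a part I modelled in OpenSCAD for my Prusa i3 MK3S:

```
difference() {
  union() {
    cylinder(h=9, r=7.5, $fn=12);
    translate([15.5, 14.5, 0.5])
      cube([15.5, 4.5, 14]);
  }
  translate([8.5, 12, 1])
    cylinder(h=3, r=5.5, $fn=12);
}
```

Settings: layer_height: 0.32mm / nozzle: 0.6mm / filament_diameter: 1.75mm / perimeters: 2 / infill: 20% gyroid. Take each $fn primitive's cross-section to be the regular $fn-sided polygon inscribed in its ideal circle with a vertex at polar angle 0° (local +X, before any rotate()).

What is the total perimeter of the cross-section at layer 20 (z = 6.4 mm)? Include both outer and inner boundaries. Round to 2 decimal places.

86.59 mm

At z = 6.4 mm: the cylinder: section is a regular 12-gon, circumradius r=7.5 (perimeter = 2·12·7.500·sin(180°/12) = 46.59 mm); the cube at (15.5, 14.5) is present — its section is the full 15.5×4.5 rectangle (perimeter 40.00 mm); Merging all regions: the 2 present regions are separate (no shared area or edge), so areas and boundary lengths simply add and each stays a separate island — boundary = 86.59 mm; the cylinder at (8.5, 12) is not intersected at this z (z outside [1, 4]); Subtracting the remaining from the first: none of the subtracted shapes is present at this height, so that combined region is unchanged — boundary = 86.59 mm. Overall, the cross-section has 2 separate islands. Total boundary length (outer) = 86.59 mm.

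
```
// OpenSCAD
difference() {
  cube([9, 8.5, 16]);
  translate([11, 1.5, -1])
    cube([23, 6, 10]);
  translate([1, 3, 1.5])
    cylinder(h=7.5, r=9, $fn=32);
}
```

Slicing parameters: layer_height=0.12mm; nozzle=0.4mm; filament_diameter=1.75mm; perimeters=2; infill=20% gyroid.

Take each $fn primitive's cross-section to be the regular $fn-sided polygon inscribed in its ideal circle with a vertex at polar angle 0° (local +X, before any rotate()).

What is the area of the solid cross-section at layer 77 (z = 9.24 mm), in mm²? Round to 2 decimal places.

76.50 mm²

At z = 9.24 mm: the cube is present — its section is the full 9×8.5 rectangle (area 76.50 mm²); the cube at (11, 1.5) is absent (z outside [-1, 9]); the cylinder at (1, 3) does not reach this height (z outside [1.5, 9]); Taking the first minus the rest: none of the subtracted shapes is present at this height, so the 9×8.5 cube is unchanged — area = 76.50 mm². Overall, the cross-section is a single solid region. Net area = 76.50 mm².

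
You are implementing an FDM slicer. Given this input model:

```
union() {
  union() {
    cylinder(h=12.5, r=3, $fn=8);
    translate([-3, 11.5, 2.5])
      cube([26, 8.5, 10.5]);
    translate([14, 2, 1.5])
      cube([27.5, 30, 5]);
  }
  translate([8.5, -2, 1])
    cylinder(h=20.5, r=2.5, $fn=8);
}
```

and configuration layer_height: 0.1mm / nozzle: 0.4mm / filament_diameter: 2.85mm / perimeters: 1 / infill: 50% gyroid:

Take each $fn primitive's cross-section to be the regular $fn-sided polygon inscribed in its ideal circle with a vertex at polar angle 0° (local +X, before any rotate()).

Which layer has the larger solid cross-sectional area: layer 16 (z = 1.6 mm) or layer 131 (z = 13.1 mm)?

layer 16 (z = 1.6 mm)

Layer 16 (z = 1.6): the cylinder: section is a regular 8-gon, circumradius r=3 (area = (8/2)·3.000²·sin(360°/8) = 25.46 mm²); the cube at (-3, 11.5) is not intersected at this z (z outside [2.5, 13]); the cube at (14, 2) (footprint 27.5×30) is included at this height (area 825.00 mm²); Combining (union): the 2 present regions are separate (no shared area or edge), so areas and boundary lengths simply add and each stays a separate island — area = 850.46 mm²; the r=2.5 cylinder at (8.5, -2) contributes a regular 8-gon of circumradius 2.5 (area = (8/2)·2.500²·sin(360°/8) = 17.68 mm²); Combining (union): the 2 present regions are separate (no shared area or edge), so areas and boundary lengths simply add and each stays a separate island — area = 868.13 mm². So its area = 868.13 mm². Layer 131 (z = 13.1): the cylinder does not reach this height (z outside [0, 12.5]); the cube at (-3, 11.5) is absent (z outside [2.5, 13]); the cube at (14, 2) is not intersected at this z (z outside [1.5, 6.5]); Combining (union): nothing is present at this height; the r=2.5 cylinder at (8.5, -2) contributes a regular 8-gon of circumradius 2.5 (area = (8/2)·2.500²·sin(360°/8) = 17.68 mm²); Merging all regions: only the r=2.5 cylinder at (8.5, -2) is present, so the union is just that shape — area = 17.68 mm². So its area = 17.68 mm². Layer 16 is larger (868.13 vs 17.68 mm²).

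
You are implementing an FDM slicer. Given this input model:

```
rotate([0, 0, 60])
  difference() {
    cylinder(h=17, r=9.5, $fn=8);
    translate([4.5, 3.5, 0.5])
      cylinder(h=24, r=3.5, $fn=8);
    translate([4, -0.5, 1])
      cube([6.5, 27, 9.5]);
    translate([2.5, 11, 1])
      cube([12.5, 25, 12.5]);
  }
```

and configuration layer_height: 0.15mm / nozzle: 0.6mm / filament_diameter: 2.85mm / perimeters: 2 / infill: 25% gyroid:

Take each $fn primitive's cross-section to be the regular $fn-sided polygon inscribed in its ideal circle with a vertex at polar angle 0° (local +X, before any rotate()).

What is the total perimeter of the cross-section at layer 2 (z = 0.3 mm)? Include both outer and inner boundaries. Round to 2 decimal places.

At z = 0.3 mm: the cylinder: section is a regular 8-gon, circumradius r=9.5 (perimeter = 2·8·9.500·sin(180°/8) = 58.17 mm); the cylinder at (4.5, 3.5) does not reach this height (z outside [0.5, 24.5]); the cube at (4, -0.5) is not intersected at this z (z outside [1, 10.5]); the cube at (2.5, 11) is not intersected at this z (z outside [1, 13.5]); Subtracting the remaining from the first: none of the subtracted shapes is present at this height, so the r=9.5 cylinder is unchanged — boundary = 58.17 mm; (rotated 60° about Z; rotation is an isometry so areas/perimeters/island counts are preserved). Overall, the cross-section is a single solid region. Total boundary length (outer) = 58.17 mm.

58.17 mm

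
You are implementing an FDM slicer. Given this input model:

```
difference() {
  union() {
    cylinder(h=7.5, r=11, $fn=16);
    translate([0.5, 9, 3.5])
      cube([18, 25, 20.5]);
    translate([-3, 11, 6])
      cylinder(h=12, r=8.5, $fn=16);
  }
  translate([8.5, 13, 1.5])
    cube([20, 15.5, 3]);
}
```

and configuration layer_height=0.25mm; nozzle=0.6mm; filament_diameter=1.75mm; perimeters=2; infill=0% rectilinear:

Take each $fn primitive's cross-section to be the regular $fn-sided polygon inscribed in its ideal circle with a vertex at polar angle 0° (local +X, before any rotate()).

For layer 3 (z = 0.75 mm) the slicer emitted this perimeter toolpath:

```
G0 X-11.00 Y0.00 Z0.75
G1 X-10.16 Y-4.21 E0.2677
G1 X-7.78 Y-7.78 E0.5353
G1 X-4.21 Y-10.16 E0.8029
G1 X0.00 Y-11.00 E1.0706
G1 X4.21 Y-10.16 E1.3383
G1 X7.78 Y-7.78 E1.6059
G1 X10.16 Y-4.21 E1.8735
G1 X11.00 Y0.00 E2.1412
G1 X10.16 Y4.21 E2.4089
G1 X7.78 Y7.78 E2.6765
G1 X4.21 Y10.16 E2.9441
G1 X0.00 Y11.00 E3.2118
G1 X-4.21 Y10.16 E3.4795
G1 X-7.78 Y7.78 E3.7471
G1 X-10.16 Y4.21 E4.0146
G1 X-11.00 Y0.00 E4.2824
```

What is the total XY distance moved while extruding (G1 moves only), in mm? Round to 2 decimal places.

68.67 mm

Sum the Euclidean lengths of each G1 segment: total = 68.67 mm.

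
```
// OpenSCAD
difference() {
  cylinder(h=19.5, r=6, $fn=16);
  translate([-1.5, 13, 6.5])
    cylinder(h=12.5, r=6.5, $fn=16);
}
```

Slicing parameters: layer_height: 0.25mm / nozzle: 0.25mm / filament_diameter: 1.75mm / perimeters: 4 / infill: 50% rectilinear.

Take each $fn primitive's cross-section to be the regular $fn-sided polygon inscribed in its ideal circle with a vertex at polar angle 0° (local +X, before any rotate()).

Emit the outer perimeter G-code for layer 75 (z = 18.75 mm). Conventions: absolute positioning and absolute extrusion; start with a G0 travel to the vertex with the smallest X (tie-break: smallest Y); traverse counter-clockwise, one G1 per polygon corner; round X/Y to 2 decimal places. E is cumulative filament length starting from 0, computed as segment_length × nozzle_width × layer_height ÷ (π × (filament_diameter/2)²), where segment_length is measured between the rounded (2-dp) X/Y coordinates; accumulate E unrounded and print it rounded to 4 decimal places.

G0 X-6.00 Y0.00 Z18.75
G1 X-5.54 Y-2.30 E0.0609
G1 X-4.24 Y-4.24 E0.1216
G1 X-2.30 Y-5.54 E0.1823
G1 X0.00 Y-6.00 E0.2433
G1 X2.30 Y-5.54 E0.3042
G1 X4.24 Y-4.24 E0.3649
G1 X5.54 Y-2.30 E0.4256
G1 X6.00 Y0.00 E0.4865
G1 X5.54 Y2.30 E0.5475
G1 X4.24 Y4.24 E0.6081
G1 X2.30 Y5.54 E0.6688
G1 X0.00 Y6.00 E0.7298
G1 X-2.30 Y5.54 E0.7907
G1 X-4.24 Y4.24 E0.8514
G1 X-5.54 Y2.30 E0.9121
G1 X-6.00 Y0.00 E0.9730

At z = 18.75 mm: the r=6 cylinder contributes a regular 16-gon of circumradius 6; the cylinder at (-1.5, 13): section is a regular 16-gon, circumradius r=6.5; After the difference (first − rest): starting from the r=6 cylinder, the r=6.5 cylinder at (-1.5, 13) misses the remaining region (no effect) — 1 connected region. The outline is a single polygon with 16 vertices. Extrusion per mm of travel: 0.25 × 0.25 / (π × 0.875²) = 0.025984. Accumulating E over each segment gives final E = 0.9730.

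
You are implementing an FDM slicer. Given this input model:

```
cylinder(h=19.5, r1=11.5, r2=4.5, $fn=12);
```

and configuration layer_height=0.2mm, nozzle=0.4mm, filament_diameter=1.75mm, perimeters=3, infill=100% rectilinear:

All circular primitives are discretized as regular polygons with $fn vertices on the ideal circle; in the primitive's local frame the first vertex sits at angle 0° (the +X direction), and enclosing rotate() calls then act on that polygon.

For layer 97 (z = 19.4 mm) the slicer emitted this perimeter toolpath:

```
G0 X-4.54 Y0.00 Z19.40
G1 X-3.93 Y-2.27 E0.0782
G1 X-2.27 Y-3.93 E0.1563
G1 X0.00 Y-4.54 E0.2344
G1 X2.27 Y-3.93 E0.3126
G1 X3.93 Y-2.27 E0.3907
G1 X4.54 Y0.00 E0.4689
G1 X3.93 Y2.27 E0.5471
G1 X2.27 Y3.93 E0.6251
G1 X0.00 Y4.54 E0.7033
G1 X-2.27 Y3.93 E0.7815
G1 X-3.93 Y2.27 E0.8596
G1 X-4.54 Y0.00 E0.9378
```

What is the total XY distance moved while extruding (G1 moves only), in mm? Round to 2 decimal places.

Sum the Euclidean lengths of each G1 segment: total = 28.19 mm.

28.19 mm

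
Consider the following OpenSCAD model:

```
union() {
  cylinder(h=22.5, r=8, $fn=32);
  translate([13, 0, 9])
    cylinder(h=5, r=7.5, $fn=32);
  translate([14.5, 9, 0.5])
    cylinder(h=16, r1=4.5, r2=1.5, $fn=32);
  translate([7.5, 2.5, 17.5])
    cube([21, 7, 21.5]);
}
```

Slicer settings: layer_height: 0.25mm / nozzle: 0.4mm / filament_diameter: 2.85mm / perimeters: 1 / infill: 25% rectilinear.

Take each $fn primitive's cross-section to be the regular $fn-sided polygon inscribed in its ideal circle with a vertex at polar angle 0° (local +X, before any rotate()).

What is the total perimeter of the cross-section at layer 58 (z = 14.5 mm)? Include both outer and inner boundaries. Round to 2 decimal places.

61.95 mm

At z = 14.5 mm: the r=8 cylinder gives a regular 32-gon of circumradius 8 (constant along its height) (perimeter = 2·32·8.000·sin(180°/32) = 50.18 mm); the cylinder at (13, 0) is absent (z outside [9, 14]); the cone at (14.5, 9): at t=0.875 of its height the radius interpolates to r₁+(r₂−r₁)t = 1.875, giving a regular 32-gon of that circumradius (perimeter = 2·32·1.875·sin(180°/32) = 11.76 mm); the cube at (7.5, 2.5) does not reach this height (z outside [17.5, 39]); Merging all regions: the 2 present regions are separate (no shared area or edge), so areas and boundary lengths simply add and each stays a separate island — boundary = 61.95 mm. Overall, the cross-section has 2 separate islands. Total boundary length (outer) = 61.95 mm.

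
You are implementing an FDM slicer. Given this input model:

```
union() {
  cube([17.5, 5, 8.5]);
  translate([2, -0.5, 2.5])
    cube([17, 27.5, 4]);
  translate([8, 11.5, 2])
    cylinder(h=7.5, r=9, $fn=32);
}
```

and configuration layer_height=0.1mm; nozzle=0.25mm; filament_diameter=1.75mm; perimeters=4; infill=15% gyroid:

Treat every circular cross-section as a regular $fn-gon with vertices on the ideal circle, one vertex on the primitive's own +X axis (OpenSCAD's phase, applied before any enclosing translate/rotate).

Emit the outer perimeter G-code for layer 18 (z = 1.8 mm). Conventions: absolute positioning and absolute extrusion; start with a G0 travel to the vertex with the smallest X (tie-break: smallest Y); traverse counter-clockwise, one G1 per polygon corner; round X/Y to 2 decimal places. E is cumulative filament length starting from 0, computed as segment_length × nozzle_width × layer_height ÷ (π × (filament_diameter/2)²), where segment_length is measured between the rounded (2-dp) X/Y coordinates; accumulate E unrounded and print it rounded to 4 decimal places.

At z = 1.8 mm: the cube (footprint 17.5×5) is included at this height; the cube at (2, -0.5) is absent (z outside [2.5, 6.5]); the cylinder at (8, 11.5) is absent (z outside [2, 9.5]); Merging all regions: only the 17.5×5 cube is present, so the union is just that shape — 1 connected region. The outline is a single polygon with 4 vertices. Extrusion per mm of travel: 0.25 × 0.1 / (π × 0.875²) = 0.010394. Accumulating E over each segment gives final E = 0.4677.

G0 X0.00 Y0.00 Z1.80
G1 X17.50 Y0.00 E0.1819
G1 X17.50 Y5.00 E0.2339
G1 X0.00 Y5.00 E0.4158
G1 X0.00 Y0.00 E0.4677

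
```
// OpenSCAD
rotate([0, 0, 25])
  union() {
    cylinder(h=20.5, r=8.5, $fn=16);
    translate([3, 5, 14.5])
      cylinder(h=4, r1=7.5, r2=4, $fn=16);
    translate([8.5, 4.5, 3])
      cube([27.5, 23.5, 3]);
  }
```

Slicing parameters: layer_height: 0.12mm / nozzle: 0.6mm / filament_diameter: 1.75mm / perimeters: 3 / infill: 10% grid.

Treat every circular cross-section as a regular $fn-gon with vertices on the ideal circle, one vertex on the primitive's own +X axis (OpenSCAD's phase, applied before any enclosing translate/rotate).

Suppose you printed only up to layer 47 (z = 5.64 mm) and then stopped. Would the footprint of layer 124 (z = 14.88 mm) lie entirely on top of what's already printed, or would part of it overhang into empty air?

part overhangs

Compare the two slices. At z = 5.64: the r=8.5 cylinder gives a regular 16-gon of circumradius 8.5 (constant along its height) (area = (16/2)·8.500²·sin(360°/16) = 221.19 mm²); the cone at (3, 5) does not reach this height (z outside [14.5, 18.5]); the 27.5×23.5 cube at (8.5, 4.5) contributes its full rectangle (area 646.25 mm²); Taking the union: the 2 present regions are separate (no shared area or edge), so areas and boundary lengths simply add and each stays a separate island — area = 867.44 mm²; (rotated 25° about Z; rotation is an isometry so areas/perimeters/island counts are preserved). At z = 14.88: the cylinder: section is a regular 16-gon, circumradius r=8.5 (area = (16/2)·8.500²·sin(360°/16) = 221.19 mm²); the cone at (3, 5) contributes a regular 16-gon of circumradius 7.167 (interpolated between r1=7.5 and r2=4 at t=0.095) (area = (16/2)·7.167²·sin(360°/16) = 157.28 mm²); the cube at (8.5, 4.5) is absent (z outside [3, 6]); Taking the union: the regions partially overlap — summed areas 378.47 mm² minus the doubly-counted overlap 98.78 mm² gives 279.69 mm² — area = 279.69 mm²; (whole slice rotated 25° about Z — lengths, areas and connectivity unchanged). Checking containment: at z = 14.88 the cross-section extends beyond the z = 5.64 cross-section by about 52.92 mm².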